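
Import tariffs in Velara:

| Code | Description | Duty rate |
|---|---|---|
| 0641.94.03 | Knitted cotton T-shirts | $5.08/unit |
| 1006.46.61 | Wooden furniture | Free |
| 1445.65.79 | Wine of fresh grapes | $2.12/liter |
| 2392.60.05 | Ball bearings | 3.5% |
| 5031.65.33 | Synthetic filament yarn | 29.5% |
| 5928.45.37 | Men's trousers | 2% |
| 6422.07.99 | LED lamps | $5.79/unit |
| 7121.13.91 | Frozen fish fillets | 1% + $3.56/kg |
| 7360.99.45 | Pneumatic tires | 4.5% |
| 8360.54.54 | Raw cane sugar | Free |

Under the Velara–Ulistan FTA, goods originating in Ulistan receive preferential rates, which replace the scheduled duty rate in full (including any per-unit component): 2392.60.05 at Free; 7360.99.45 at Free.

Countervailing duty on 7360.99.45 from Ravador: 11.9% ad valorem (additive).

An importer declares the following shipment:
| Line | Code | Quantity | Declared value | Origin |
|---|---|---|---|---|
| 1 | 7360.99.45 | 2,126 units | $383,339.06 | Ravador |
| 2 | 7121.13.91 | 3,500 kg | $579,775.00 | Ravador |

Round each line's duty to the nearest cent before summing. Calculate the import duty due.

$81,125.36

Line 1 (7360.99.45, Ravador, 2,126 units, $383,339.06):
Base rate for 7360.99.45 is 4.5%.
7360.99.45 has an FTA preferential rate, but origin Ravador is not Ulistan; base rate stands.
Additional duty on 7360.99.45 from Ravador: +11.9%. Applied ad valorem rate: 4.5% + 11.9% = 16.4%.
Duty = $383,339.06 × 16.4% = $62,867.61.
Line 2 (7121.13.91, Ravador, 3,500 kg, $579,775.00):
Base rate for 7121.13.91 is 1% + $3.56/kg.
Duty = $579,775.00 × 1% + 3,500 × $3.56 = $18,257.75.
Total = $62,867.61 + $18,257.75 = $81,125.36.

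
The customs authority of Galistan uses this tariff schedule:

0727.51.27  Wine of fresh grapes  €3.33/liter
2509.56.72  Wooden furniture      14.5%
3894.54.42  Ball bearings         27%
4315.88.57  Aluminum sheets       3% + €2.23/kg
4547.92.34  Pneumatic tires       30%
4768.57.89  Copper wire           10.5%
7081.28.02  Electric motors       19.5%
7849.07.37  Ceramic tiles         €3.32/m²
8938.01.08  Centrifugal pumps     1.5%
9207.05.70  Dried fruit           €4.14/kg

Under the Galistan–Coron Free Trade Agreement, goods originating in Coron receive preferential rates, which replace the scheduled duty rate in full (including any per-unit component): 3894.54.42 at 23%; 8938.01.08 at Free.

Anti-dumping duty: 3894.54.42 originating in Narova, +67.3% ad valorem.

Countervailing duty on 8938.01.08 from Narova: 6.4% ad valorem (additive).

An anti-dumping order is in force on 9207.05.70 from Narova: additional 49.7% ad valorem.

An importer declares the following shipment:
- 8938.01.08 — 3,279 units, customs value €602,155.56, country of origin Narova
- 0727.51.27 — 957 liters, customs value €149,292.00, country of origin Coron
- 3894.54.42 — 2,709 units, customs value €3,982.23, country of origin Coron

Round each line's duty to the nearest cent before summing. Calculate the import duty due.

€51,673.01

Line 1 (8938.01.08, Narova, 3,279 units, €602,155.56):
Base rate for 8938.01.08 is 1.5%.
8938.01.08 has an FTA preferential rate, but origin Narova is not Coron; base rate stands.
Additional duty on 8938.01.08 from Narova: +6.4%. Applied ad valorem rate: 1.5% + 6.4% = 7.9%.
Duty = €602,155.56 × 7.9% = €47,570.29.
Line 2 (0727.51.27, Coron, 957 liters, €149,292.00):
Base rate for 0727.51.27 is €3.33/liter.
Origin Coron is the FTA partner but 0727.51.27 is not on the preference list; base rate stands.
Duty = 957 × €3.33 = €3,186.81.
Line 3 (3894.54.42, Coron, 2,709 units, €3,982.23):
Base rate for 3894.54.42 is 27%.
Origin Coron qualifies under the Galistan–Coron agreement and 3894.54.42 is covered: preferential rate 23% applies instead.
The additional-duty order on 3894.54.42 targets Narova, not Coron; it does not apply.
Duty = €3,982.23 × 23% = €915.91.
Total = €47,570.29 + €3,186.81 + €915.91 = €51,673.01.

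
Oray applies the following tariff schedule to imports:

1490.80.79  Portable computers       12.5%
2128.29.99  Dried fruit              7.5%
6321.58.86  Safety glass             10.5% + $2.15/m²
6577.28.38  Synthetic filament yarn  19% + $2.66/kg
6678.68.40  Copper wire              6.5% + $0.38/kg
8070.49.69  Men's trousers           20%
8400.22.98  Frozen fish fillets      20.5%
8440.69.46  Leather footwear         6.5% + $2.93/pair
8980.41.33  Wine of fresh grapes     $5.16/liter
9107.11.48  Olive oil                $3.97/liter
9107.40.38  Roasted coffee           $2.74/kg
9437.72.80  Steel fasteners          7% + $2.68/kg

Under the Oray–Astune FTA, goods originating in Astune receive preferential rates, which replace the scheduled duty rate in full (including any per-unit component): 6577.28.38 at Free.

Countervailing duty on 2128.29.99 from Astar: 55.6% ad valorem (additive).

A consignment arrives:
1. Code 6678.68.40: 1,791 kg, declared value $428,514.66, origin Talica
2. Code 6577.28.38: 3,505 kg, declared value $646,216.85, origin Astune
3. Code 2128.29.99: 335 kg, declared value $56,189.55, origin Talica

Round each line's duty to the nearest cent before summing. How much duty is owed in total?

$32,748.25

Line 1 (6678.68.40, Talica, 1,791 kg, $428,514.66):
Base rate for 6678.68.40 is 6.5% + $0.38/kg.
Duty = $428,514.66 × 6.5% + 1,791 × $0.38 = $28,534.03.
Line 2 (6577.28.38, Astune, 3,505 kg, $646,216.85):
Base rate for 6577.28.38 is 19% + $2.66/kg.
Origin Astune qualifies under the Oray–Astune agreement and 6577.28.38 is covered: preferential rate Free applies instead.
Duty = $646,216.85 × 0% = $0.00.
Line 3 (2128.29.99, Talica, 335 kg, $56,189.55):
Base rate for 2128.29.99 is 7.5%.
The additional-duty order on 2128.29.99 targets Astar, not Talica; it does not apply.
Duty = $56,189.55 × 7.5% = $4,214.22.
Total = $28,534.03 + $0.00 + $4,214.22 = $32,748.25.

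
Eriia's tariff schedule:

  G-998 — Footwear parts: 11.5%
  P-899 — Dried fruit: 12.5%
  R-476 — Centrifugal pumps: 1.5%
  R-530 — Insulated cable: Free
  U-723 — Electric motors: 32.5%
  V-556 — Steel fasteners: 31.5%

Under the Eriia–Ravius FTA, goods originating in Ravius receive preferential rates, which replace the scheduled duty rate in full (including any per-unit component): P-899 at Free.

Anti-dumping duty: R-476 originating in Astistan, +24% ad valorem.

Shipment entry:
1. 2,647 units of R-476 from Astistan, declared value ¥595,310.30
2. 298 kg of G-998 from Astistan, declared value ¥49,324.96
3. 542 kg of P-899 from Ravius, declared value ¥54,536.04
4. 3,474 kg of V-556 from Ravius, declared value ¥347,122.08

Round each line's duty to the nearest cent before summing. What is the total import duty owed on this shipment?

¥266,819.96

Line 1 (R-476, Astistan, 2,647 units, ¥595,310.30):
Base rate for R-476 is 1.5%.
Additional duty on R-476 from Astistan: +24%. Applied ad valorem rate: 1.5% + 24% = 25.5%.
Duty = ¥595,310.30 × 25.5% = ¥151,804.13.
Line 2 (G-998, Astistan, 298 kg, ¥49,324.96):
Base rate for G-998 is 11.5%.
Duty = ¥49,324.96 × 11.5% = ¥5,672.37.
Line 3 (P-899, Ravius, 542 kg, ¥54,536.04):
Base rate for P-899 is 12.5%.
Origin Ravius qualifies under the Eriia–Ravius agreement and P-899 is covered: preferential rate Free applies instead.
Duty = ¥54,536.04 × 0% = ¥0.00.
Line 4 (V-556, Ravius, 3,474 kg, ¥347,122.08):
Base rate for V-556 is 31.5%.
Origin Ravius is the FTA partner but V-556 is not on the preference list; base rate stands.
Duty = ¥347,122.08 × 31.5% = ¥109,343.46.
Total = ¥151,804.13 + ¥5,672.37 + ¥0.00 + ¥109,343.46 = ¥266,819.96.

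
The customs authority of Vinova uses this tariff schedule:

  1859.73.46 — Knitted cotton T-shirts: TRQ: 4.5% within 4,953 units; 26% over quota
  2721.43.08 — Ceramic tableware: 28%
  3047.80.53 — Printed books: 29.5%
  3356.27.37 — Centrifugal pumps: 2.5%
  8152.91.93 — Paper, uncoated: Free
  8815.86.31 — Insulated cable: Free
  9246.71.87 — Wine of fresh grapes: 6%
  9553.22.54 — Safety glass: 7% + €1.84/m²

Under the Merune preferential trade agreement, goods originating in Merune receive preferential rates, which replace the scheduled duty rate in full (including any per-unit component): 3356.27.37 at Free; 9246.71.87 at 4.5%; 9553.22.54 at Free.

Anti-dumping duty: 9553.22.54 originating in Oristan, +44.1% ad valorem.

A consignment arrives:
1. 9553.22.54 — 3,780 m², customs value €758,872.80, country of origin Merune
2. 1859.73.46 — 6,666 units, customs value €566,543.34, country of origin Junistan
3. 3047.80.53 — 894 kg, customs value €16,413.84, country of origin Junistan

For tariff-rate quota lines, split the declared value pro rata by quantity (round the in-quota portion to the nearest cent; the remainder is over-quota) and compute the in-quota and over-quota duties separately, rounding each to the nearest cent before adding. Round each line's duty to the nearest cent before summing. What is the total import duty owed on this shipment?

€61,637.93

Line 1 (9553.22.54, Merune, 3,780 m², €758,872.80):
Base rate for 9553.22.54 is 7% + €1.84/m².
Origin Merune qualifies under the Vinova–Merune agreement and 9553.22.54 is covered: preferential rate Free applies instead.
The additional-duty order on 9553.22.54 targets Oristan, not Merune; it does not apply.
Duty = €758,872.80 × 0% = €0.00.
Line 2 (1859.73.46, Junistan, 6,666 units, €566,543.34):
Code 1859.73.46 is under a tariff-rate quota (threshold 4,953 units). In-quota: 4,953 units at 4.5%; over-quota: 1,713 units at 26%.
Pro-rata value split: in-quota = €566,543.34 × 4,953/6,666 = €420,955.47; over-quota = €566,543.34 − €420,955.47 = €145,587.87.
In-quota duty = €420,955.47 × 4.5% = €18,943.00. Over-quota duty = €145,587.87 × 26% = €37,852.85.
Line duty = €18,943.00 + €37,852.85 = €56,795.85.
Line 3 (3047.80.53, Junistan, 894 kg, €16,413.84):
Base rate for 3047.80.53 is 29.5%.
Duty = €16,413.84 × 29.5% = €4,842.08.
Total = €0.00 + €56,795.85 + €4,842.08 = €61,637.93.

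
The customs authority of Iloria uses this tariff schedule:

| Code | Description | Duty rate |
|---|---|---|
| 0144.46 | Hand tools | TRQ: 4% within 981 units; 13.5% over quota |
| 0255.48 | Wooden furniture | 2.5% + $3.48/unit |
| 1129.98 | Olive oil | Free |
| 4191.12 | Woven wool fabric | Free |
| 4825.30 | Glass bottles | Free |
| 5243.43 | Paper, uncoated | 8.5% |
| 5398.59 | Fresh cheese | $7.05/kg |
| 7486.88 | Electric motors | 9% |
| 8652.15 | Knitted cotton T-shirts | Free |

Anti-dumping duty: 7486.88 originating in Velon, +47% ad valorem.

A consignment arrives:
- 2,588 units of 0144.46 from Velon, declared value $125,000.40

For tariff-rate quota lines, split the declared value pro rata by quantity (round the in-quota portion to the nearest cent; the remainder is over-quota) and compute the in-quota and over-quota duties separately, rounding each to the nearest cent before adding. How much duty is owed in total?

$12,373.73

Line 1 (0144.46, Velon, 2,588 units, $125,000.40):
Code 0144.46 is under a tariff-rate quota (threshold 981 units). In-quota: 981 units at 4%; over-quota: 1,607 units at 13.5%.
Pro-rata value split: in-quota = $125,000.40 × 981/2,588 = $47,382.30; over-quota = $125,000.40 − $47,382.30 = $77,618.10.
In-quota duty = $47,382.30 × 4% = $1,895.29. Over-quota duty = $77,618.10 × 13.5% = $10,478.44.
Line duty = $1,895.29 + $10,478.44 = $12,373.73.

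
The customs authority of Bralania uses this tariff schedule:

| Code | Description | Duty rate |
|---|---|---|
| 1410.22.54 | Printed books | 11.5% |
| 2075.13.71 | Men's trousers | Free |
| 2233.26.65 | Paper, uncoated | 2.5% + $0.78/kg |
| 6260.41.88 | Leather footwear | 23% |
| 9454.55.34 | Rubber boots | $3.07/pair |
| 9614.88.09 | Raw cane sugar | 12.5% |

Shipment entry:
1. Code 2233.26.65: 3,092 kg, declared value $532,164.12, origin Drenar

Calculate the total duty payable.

$15,715.86

Line 1 (2233.26.65, Drenar, 3,092 kg, $532,164.12):
Base rate for 2233.26.65 is 2.5% + $0.78/kg.
Duty = $532,164.12 × 2.5% + 3,092 × $0.78 = $15,715.86.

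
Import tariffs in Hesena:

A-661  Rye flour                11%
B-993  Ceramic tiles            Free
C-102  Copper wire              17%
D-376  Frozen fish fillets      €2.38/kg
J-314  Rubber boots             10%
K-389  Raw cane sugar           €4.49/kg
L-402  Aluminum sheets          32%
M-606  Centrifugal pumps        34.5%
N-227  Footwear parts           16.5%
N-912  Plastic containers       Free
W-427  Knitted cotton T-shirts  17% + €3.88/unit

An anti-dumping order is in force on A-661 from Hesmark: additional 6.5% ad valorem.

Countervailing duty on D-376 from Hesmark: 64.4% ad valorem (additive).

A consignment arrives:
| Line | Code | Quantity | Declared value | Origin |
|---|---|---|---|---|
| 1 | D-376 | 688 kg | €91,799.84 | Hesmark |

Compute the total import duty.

€60,756.54

Line 1 (D-376, Hesmark, 688 kg, €91,799.84):
Base rate for D-376 is €2.38/kg.
Additional duty on D-376 from Hesmark: +64.4% ad valorem. Applied ad valorem rate = 64.4%.
Duty = €91,799.84 × 64.4% + 688 × €2.38 = €60,756.54.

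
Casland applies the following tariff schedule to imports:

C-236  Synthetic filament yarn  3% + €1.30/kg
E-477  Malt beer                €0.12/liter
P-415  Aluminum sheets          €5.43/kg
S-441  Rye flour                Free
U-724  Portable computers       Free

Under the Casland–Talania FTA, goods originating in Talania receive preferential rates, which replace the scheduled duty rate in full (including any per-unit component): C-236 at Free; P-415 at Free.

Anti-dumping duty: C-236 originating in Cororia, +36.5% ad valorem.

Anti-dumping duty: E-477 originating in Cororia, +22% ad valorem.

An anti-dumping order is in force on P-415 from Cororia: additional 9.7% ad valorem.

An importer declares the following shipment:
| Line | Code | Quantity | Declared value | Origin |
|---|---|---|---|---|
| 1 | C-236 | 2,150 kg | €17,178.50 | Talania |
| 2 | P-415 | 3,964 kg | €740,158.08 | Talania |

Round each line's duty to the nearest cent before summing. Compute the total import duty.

Line 1 (C-236, Talania, 2,150 kg, €17,178.50):
Base rate for C-236 is 3% + €1.30/kg.
Origin Talania qualifies under the Casland–Talania agreement and C-236 is covered: preferential rate Free applies instead.
The additional-duty order on C-236 targets Cororia, not Talania; it does not apply.
Duty = €17,178.50 × 0% = €0.00.
Line 2 (P-415, Talania, 3,964 kg, €740,158.08):
Base rate for P-415 is €5.43/kg.
Origin Talania qualifies under the Casland–Talania agreement and P-415 is covered: preferential rate Free applies instead.
The additional-duty order on P-415 targets Cororia, not Talania; it does not apply.
Duty = €740,158.08 × 0% = €0.00.
Total = €0.00 + €0.00 = €0.00.

€0.00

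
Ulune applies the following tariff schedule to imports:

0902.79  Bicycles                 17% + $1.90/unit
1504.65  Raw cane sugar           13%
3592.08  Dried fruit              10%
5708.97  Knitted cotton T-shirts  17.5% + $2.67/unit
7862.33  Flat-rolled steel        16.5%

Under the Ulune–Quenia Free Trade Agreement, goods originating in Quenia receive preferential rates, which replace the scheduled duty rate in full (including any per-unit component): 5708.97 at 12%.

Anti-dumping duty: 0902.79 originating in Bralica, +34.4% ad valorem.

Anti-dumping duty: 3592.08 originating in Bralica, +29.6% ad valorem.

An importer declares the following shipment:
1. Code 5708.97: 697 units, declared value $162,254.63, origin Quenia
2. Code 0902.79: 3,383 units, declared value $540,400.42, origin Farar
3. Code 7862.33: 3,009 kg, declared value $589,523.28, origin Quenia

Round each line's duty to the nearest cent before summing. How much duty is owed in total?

$215,037.67

Line 1 (5708.97, Quenia, 697 units, $162,254.63):
Base rate for 5708.97 is 17.5% + $2.67/unit.
Origin Quenia qualifies under the Ulune–Quenia agreement and 5708.97 is covered: preferential rate 12% applies instead.
Duty = $162,254.63 × 12% = $19,470.56.
Line 2 (0902.79, Farar, 3,383 units, $540,400.42):
Base rate for 0902.79 is 17% + $1.90/unit.
The additional-duty order on 0902.79 targets Bralica, not Farar; it does not apply.
Duty = $540,400.42 × 17% + 3,383 × $1.90 = $98,295.77.
Line 3 (7862.33, Quenia, 3,009 kg, $589,523.28):
Base rate for 7862.33 is 16.5%.
Origin Quenia is the FTA partner but 7862.33 is not on the preference list; base rate stands.
Duty = $589,523.28 × 16.5% = $97,271.34.
Total = $19,470.56 + $98,295.77 + $97,271.34 = $215,037.67.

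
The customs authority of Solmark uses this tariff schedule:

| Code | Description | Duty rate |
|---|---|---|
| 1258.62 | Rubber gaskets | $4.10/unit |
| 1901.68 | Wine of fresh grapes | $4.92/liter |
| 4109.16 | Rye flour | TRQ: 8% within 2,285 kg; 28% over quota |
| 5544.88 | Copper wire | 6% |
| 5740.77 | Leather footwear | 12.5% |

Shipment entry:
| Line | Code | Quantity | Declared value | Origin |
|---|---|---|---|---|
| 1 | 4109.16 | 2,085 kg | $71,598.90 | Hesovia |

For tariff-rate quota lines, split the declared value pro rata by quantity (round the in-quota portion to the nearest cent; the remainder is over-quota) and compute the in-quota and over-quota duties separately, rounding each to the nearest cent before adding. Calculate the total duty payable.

$5,727.91

Line 1 (4109.16, Hesovia, 2,085 kg, $71,598.90):
Code 4109.16 is under a tariff-rate quota (threshold 2,285 kg). Quantity 2,085 kg is within the quota, so the in-quota rate 8% applies to the full value.
Duty = $71,598.90 × 8% = $5,727.91.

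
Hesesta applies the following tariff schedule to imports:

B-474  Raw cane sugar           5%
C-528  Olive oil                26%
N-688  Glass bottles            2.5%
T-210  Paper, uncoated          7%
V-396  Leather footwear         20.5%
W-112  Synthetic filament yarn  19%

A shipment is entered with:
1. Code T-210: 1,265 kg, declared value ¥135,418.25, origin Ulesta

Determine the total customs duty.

¥9,479.28

Line 1 (T-210, Ulesta, 1,265 kg, ¥135,418.25):
Base rate for T-210 is 7%.
Duty = ¥135,418.25 × 7% = ¥9,479.28.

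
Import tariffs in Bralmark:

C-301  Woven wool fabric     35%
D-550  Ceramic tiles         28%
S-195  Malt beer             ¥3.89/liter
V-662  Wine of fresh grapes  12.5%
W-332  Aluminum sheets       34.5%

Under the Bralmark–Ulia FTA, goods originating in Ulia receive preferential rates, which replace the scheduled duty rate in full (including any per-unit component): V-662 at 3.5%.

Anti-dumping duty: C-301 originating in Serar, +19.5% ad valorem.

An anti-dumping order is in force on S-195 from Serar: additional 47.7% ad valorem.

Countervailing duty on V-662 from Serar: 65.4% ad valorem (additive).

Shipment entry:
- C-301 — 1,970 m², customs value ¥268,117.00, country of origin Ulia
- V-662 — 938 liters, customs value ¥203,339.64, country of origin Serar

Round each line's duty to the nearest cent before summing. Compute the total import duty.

Line 1 (C-301, Ulia, 1,970 m², ¥268,117.00):
Base rate for C-301 is 35%.
Origin Ulia is the FTA partner but C-301 is not on the preference list; base rate stands.
The additional-duty order on C-301 targets Serar, not Ulia; it does not apply.
Duty = ¥268,117.00 × 35% = ¥93,840.95.
Line 2 (V-662, Serar, 938 liters, ¥203,339.64):
Base rate for V-662 is 12.5%.
V-662 has an FTA preferential rate, but origin Serar is not Ulia; base rate stands.
Additional duty on V-662 from Serar: +65.4%. Applied ad valorem rate: 12.5% + 65.4% = 77.9%.
Duty = ¥203,339.64 × 77.9% = ¥158,401.58.
Total = ¥93,840.95 + ¥158,401.58 = ¥252,242.53.

¥252,242.53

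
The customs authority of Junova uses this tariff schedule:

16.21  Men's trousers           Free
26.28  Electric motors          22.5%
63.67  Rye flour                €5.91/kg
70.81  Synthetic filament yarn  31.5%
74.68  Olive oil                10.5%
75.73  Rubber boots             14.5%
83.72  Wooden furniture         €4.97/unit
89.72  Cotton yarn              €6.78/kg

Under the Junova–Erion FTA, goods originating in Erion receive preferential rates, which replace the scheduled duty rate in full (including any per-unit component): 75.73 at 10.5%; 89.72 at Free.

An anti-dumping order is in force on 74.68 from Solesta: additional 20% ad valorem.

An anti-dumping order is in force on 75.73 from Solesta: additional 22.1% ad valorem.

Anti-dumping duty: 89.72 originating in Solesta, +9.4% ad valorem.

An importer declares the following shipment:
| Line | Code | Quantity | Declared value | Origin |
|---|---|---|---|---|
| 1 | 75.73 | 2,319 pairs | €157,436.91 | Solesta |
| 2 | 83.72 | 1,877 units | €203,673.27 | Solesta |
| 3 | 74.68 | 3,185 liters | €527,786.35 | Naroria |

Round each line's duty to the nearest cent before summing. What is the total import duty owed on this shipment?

Line 1 (75.73, Solesta, 2,319 pairs, €157,436.91):
Base rate for 75.73 is 14.5%.
75.73 has an FTA preferential rate, but origin Solesta is not Erion; base rate stands.
Additional duty on 75.73 from Solesta: +22.1%. Applied ad valorem rate: 14.5% + 22.1% = 36.6%.
Duty = €157,436.91 × 36.6% = €57,621.91.
Line 2 (83.72, Solesta, 1,877 units, €203,673.27):
Base rate for 83.72 is €4.97/unit.
Duty = 1,877 × €4.97 = €9,328.69.
Line 3 (74.68, Naroria, 3,185 liters, €527,786.35):
Base rate for 74.68 is 10.5%.
The additional-duty order on 74.68 targets Solesta, not Naroria; it does not apply.
Duty = €527,786.35 × 10.5% = €55,417.57.
Total = €57,621.91 + €9,328.69 + €55,417.57 = €122,368.17.

€122,368.17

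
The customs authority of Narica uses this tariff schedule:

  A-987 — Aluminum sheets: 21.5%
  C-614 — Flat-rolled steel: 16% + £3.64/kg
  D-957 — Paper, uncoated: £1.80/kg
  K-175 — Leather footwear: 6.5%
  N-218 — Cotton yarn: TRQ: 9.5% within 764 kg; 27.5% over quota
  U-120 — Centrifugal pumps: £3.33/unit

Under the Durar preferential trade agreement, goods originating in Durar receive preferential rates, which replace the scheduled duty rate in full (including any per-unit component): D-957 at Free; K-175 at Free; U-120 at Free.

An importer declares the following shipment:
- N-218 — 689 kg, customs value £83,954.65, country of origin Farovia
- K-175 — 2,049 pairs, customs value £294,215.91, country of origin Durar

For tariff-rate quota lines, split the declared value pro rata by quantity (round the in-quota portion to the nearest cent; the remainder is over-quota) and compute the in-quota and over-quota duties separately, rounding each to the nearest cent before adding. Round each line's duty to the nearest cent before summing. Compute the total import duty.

£7,975.69

Line 1 (N-218, Farovia, 689 kg, £83,954.65):
Code N-218 is under a tariff-rate quota (threshold 764 kg). Quantity 689 kg is within the quota, so the in-quota rate 9.5% applies to the full value.
Duty = £83,954.65 × 9.5% = £7,975.69.
Line 2 (K-175, Durar, 2,049 pairs, £294,215.91):
Base rate for K-175 is 6.5%.
Origin Durar qualifies under the Narica–Durar agreement and K-175 is covered: preferential rate Free applies instead.
Duty = £294,215.91 × 0% = £0.00.
Total = £7,975.69 + £0.00 = £7,975.69.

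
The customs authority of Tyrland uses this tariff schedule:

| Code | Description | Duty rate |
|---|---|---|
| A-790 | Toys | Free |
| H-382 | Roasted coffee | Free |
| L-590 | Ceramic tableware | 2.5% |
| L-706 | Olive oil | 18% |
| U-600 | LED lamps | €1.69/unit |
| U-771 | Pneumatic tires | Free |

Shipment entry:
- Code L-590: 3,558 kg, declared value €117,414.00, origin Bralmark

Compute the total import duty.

€2,935.35

Line 1 (L-590, Bralmark, 3,558 kg, €117,414.00):
Base rate for L-590 is 2.5%.
Duty = €117,414.00 × 2.5% = €2,935.35.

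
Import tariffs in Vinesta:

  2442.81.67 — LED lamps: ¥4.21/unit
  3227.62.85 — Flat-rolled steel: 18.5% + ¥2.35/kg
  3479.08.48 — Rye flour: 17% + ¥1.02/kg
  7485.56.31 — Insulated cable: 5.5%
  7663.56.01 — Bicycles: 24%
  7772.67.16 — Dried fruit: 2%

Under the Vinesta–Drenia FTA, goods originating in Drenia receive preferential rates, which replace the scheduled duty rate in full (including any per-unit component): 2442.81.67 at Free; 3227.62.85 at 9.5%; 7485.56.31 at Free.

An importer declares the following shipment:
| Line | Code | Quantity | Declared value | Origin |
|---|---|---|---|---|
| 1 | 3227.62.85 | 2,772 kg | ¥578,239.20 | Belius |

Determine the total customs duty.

¥113,488.45

Line 1 (3227.62.85, Belius, 2,772 kg, ¥578,239.20):
Base rate for 3227.62.85 is 18.5% + ¥2.35/kg.
3227.62.85 has an FTA preferential rate, but origin Belius is not Drenia; base rate stands.
Duty = ¥578,239.20 × 18.5% + 2,772 × ¥2.35 = ¥113,488.45.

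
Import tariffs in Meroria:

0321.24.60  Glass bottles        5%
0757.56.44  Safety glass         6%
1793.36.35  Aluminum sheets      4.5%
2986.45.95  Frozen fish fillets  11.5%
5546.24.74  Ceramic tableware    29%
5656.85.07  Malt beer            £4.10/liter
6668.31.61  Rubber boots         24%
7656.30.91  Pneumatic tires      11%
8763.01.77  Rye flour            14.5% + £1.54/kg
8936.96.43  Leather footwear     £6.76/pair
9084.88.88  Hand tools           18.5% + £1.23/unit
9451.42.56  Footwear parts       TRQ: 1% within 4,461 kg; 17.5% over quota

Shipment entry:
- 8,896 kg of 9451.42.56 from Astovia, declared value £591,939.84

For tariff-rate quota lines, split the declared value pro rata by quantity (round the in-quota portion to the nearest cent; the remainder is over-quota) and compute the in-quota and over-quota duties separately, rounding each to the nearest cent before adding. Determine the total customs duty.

Line 1 (9451.42.56, Astovia, 8,896 kg, £591,939.84):
Code 9451.42.56 is under a tariff-rate quota (threshold 4,461 kg). In-quota: 4,461 kg at 1%; over-quota: 4,435 kg at 17.5%.
Pro-rata value split: in-quota = £591,939.84 × 4,461/8,896 = £296,834.94; over-quota = £591,939.84 − £296,834.94 = £295,104.90.
In-quota duty = £296,834.94 × 1% = £2,968.35. Over-quota duty = £295,104.90 × 17.5% = £51,643.36.
Line duty = £2,968.35 + £51,643.36 = £54,611.71.

£54,611.71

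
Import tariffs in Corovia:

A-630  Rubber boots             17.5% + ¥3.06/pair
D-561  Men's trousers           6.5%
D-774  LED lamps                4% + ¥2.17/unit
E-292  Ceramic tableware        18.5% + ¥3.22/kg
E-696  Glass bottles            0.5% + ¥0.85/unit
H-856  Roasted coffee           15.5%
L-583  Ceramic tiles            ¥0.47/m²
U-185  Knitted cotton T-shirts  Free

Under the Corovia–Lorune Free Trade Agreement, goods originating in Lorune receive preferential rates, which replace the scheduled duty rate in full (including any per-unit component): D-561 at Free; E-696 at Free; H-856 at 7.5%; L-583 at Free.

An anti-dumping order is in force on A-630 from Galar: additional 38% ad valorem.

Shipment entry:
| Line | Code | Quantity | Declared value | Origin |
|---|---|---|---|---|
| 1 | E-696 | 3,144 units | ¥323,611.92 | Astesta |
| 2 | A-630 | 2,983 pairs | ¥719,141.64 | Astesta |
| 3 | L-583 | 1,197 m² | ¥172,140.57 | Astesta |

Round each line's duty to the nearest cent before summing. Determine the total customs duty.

¥139,830.82

Line 1 (E-696, Astesta, 3,144 units, ¥323,611.92):
Base rate for E-696 is 0.5% + ¥0.85/unit.
E-696 has an FTA preferential rate, but origin Astesta is not Lorune; base rate stands.
Duty = ¥323,611.92 × 0.5% + 3,144 × ¥0.85 = ¥4,290.46.
Line 2 (A-630, Astesta, 2,983 pairs, ¥719,141.64):
Base rate for A-630 is 17.5% + ¥3.06/pair.
The additional-duty order on A-630 targets Galar, not Astesta; it does not apply.
Duty = ¥719,141.64 × 17.5% + 2,983 × ¥3.06 = ¥134,977.77.
Line 3 (L-583, Astesta, 1,197 m², ¥172,140.57):
Base rate for L-583 is ¥0.47/m².
L-583 has an FTA preferential rate, but origin Astesta is not Lorune; base rate stands.
Duty = 1,197 × ¥0.47 = ¥562.59.
Total = ¥4,290.46 + ¥134,977.77 + ¥562.59 = ¥139,830.82.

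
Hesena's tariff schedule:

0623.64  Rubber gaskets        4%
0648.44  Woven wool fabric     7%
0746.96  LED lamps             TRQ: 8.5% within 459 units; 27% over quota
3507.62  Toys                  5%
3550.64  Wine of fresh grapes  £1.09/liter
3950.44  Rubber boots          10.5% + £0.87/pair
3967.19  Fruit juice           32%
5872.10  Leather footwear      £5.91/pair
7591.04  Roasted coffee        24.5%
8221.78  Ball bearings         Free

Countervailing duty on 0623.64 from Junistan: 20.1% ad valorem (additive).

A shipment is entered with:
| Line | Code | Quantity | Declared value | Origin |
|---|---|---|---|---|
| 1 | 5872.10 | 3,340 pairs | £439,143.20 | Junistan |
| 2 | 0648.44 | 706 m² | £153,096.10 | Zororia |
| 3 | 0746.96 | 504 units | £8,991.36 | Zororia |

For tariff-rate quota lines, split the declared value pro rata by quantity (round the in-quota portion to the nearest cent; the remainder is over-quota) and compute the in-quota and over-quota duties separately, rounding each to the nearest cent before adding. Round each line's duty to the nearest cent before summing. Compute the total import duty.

£31,368.92

Line 1 (5872.10, Junistan, 3,340 pairs, £439,143.20):
Base rate for 5872.10 is £5.91/pair.
Duty = 3,340 × £5.91 = £19,739.40.
Line 2 (0648.44, Zororia, 706 m², £153,096.10):
Base rate for 0648.44 is 7%.
Duty = £153,096.10 × 7% = £10,716.73.
Line 3 (0746.96, Zororia, 504 units, £8,991.36):
Code 0746.96 is under a tariff-rate quota (threshold 459 units). In-quota: 459 units at 8.5%; over-quota: 45 units at 27%.
Pro-rata value split: in-quota = £8,991.36 × 459/504 = £8,188.56; over-quota = £8,991.36 − £8,188.56 = £802.80.
In-quota duty = £8,188.56 × 8.5% = £696.03. Over-quota duty = £802.80 × 27% = £216.76.
Line duty = £696.03 + £216.76 = £912.79.
Total = £19,739.40 + £10,716.73 + £912.79 = £31,368.92.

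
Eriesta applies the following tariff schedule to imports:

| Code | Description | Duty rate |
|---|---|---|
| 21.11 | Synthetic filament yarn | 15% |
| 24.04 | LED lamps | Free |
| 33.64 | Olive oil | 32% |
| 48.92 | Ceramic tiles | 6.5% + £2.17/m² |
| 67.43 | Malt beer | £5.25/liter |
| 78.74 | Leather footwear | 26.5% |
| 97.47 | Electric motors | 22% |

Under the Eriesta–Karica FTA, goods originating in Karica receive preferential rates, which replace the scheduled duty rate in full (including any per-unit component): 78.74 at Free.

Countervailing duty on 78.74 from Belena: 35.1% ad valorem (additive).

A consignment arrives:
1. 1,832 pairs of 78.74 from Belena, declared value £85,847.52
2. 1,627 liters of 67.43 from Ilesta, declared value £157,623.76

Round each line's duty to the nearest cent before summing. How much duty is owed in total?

Line 1 (78.74, Belena, 1,832 pairs, £85,847.52):
Base rate for 78.74 is 26.5%.
78.74 has an FTA preferential rate, but origin Belena is not Karica; base rate stands.
Additional duty on 78.74 from Belena: +35.1%. Applied ad valorem rate: 26.5% + 35.1% = 61.6%.
Duty = £85,847.52 × 61.6% = £52,882.07.
Line 2 (67.43, Ilesta, 1,627 liters, £157,623.76):
Base rate for 67.43 is £5.25/liter.
Duty = 1,627 × £5.25 = £8,541.75.
Total = £52,882.07 + £8,541.75 = £61,423.82.

£61,423.82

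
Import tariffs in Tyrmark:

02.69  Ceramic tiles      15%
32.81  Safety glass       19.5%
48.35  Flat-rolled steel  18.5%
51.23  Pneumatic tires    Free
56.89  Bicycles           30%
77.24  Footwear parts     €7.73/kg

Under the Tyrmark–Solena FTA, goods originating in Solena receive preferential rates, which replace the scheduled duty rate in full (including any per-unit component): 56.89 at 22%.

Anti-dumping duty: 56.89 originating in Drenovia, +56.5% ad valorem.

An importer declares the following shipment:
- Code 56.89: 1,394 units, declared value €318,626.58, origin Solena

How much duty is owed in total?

€70,097.85

Line 1 (56.89, Solena, 1,394 units, €318,626.58):
Base rate for 56.89 is 30%.
Origin Solena qualifies under the Tyrmark–Solena agreement and 56.89 is covered: preferential rate 22% applies instead.
The additional-duty order on 56.89 targets Drenovia, not Solena; it does not apply.
Duty = €318,626.58 × 22% = €70,097.85.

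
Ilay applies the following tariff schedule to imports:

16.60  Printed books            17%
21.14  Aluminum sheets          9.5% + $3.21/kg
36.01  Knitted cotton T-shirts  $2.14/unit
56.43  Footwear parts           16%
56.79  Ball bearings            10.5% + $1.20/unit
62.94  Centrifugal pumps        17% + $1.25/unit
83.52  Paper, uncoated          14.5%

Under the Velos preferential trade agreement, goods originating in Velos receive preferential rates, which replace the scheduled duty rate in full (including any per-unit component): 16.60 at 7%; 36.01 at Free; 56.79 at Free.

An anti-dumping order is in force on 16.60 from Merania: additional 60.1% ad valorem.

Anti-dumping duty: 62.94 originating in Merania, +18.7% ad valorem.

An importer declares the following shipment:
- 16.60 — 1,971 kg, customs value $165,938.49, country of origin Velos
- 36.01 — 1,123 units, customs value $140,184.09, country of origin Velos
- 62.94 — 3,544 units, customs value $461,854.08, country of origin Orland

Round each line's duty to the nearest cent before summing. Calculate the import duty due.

Line 1 (16.60, Velos, 1,971 kg, $165,938.49):
Base rate for 16.60 is 17%.
Origin Velos qualifies under the Ilay–Velos agreement and 16.60 is covered: preferential rate 7% applies instead.
The additional-duty order on 16.60 targets Merania, not Velos; it does not apply.
Duty = $165,938.49 × 7% = $11,615.69.
Line 2 (36.01, Velos, 1,123 units, $140,184.09):
Base rate for 36.01 is $2.14/unit.
Origin Velos qualifies under the Ilay–Velos agreement and 36.01 is covered: preferential rate Free applies instead.
Duty = $140,184.09 × 0% = $0.00.
Line 3 (62.94, Orland, 3,544 units, $461,854.08):
Base rate for 62.94 is 17% + $1.25/unit.
The additional-duty order on 62.94 targets Merania, not Orland; it does not apply.
Duty = $461,854.08 × 17% + 3,544 × $1.25 = $82,945.19.
Total = $11,615.69 + $0.00 + $82,945.19 = $94,560.88.

$94,560.88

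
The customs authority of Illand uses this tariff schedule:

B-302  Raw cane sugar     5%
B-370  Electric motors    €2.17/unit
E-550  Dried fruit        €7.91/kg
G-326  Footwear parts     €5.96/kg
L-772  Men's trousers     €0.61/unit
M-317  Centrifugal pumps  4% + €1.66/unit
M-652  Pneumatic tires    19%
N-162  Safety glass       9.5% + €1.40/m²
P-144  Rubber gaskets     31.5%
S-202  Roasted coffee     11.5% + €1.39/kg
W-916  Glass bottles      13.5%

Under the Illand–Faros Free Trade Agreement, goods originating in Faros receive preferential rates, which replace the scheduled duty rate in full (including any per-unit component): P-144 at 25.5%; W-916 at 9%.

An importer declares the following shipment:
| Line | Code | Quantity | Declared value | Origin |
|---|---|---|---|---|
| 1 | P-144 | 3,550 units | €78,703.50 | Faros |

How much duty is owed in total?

€20,069.39

Line 1 (P-144, Faros, 3,550 units, €78,703.50):
Base rate for P-144 is 31.5%.
Origin Faros qualifies under the Illand–Faros agreement and P-144 is covered: preferential rate 25.5% applies instead.
Duty = €78,703.50 × 25.5% = €20,069.39.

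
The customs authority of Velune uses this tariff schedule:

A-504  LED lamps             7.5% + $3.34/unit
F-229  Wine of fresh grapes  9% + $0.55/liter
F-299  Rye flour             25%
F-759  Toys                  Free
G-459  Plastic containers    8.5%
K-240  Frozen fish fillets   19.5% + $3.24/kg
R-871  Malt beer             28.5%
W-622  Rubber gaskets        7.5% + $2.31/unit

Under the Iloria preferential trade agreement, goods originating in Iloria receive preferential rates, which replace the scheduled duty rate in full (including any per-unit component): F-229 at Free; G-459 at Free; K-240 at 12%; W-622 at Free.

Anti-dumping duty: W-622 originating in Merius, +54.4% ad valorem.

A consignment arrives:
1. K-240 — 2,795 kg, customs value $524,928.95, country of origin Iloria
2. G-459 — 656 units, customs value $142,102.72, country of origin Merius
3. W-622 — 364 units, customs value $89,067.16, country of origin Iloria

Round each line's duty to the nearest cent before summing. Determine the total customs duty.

$75,070.20

Line 1 (K-240, Iloria, 2,795 kg, $524,928.95):
Base rate for K-240 is 19.5% + $3.24/kg.
Origin Iloria qualifies under the Velune–Iloria agreement and K-240 is covered: preferential rate 12% applies instead.
Duty = $524,928.95 × 12% = $62,991.47.
Line 2 (G-459, Merius, 656 units, $142,102.72):
Base rate for G-459 is 8.5%.
G-459 has an FTA preferential rate, but origin Merius is not Iloria; base rate stands.
Duty = $142,102.72 × 8.5% = $12,078.73.
Line 3 (W-622, Iloria, 364 units, $89,067.16):
Base rate for W-622 is 7.5% + $2.31/unit.
Origin Iloria qualifies under the Velune–Iloria agreement and W-622 is covered: preferential rate Free applies instead.
The additional-duty order on W-622 targets Merius, not Iloria; it does not apply.
Duty = $89,067.16 × 0% = $0.00.
Total = $62,991.47 + $12,078.73 + $0.00 = $75,070.20.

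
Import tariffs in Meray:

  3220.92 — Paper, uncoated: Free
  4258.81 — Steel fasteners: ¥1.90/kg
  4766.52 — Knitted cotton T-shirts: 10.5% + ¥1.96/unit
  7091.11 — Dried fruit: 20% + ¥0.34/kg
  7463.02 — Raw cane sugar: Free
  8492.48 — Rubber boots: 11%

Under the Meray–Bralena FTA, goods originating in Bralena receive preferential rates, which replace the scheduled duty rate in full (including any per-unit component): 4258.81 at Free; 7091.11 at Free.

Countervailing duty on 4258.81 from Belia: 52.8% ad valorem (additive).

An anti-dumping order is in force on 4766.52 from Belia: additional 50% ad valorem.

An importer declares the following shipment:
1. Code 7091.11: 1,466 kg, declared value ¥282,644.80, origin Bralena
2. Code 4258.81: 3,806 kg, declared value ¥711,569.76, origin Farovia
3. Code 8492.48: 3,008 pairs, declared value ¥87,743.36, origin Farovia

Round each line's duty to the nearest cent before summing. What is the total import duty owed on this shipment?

¥16,883.17

Line 1 (7091.11, Bralena, 1,466 kg, ¥282,644.80):
Base rate for 7091.11 is 20% + ¥0.34/kg.
Origin Bralena qualifies under the Meray–Bralena agreement and 7091.11 is covered: preferential rate Free applies instead.
Duty = ¥282,644.80 × 0% = ¥0.00.
Line 2 (4258.81, Farovia, 3,806 kg, ¥711,569.76):
Base rate for 4258.81 is ¥1.90/kg.
4258.81 has an FTA preferential rate, but origin Farovia is not Bralena; base rate stands.
The additional-duty order on 4258.81 targets Belia, not Farovia; it does not apply.
Duty = 3,806 × ¥1.90 = ¥7,231.40.
Line 3 (8492.48, Farovia, 3,008 pairs, ¥87,743.36):
Base rate for 8492.48 is 11%.
Duty = ¥87,743.36 × 11% = ¥9,651.77.
Total = ¥0.00 + ¥7,231.40 + ¥9,651.77 = ¥16,883.17.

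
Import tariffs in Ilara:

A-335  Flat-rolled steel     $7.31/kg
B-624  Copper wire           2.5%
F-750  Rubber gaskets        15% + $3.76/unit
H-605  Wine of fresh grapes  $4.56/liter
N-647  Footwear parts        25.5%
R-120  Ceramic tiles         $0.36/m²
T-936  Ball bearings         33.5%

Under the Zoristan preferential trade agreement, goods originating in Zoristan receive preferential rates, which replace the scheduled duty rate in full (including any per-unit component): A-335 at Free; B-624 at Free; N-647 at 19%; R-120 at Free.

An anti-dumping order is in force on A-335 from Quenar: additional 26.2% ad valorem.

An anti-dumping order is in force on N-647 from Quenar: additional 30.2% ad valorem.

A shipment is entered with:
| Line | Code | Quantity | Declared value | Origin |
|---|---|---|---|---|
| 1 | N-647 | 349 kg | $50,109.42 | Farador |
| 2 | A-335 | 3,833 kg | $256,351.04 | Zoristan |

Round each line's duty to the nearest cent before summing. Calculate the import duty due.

Line 1 (N-647, Farador, 349 kg, $50,109.42):
Base rate for N-647 is 25.5%.
N-647 has an FTA preferential rate, but origin Farador is not Zoristan; base rate stands.
The additional-duty order on N-647 targets Quenar, not Farador; it does not apply.
Duty = $50,109.42 × 25.5% = $12,777.90.
Line 2 (A-335, Zoristan, 3,833 kg, $256,351.04):
Base rate for A-335 is $7.31/kg.
Origin Zoristan qualifies under the Ilara–Zoristan agreement and A-335 is covered: preferential rate Free applies instead.
The additional-duty order on A-335 targets Quenar, not Zoristan; it does not apply.
Duty = $256,351.04 × 0% = $0.00.
Total = $12,777.90 + $0.00 = $12,777.90.

$12,777.90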